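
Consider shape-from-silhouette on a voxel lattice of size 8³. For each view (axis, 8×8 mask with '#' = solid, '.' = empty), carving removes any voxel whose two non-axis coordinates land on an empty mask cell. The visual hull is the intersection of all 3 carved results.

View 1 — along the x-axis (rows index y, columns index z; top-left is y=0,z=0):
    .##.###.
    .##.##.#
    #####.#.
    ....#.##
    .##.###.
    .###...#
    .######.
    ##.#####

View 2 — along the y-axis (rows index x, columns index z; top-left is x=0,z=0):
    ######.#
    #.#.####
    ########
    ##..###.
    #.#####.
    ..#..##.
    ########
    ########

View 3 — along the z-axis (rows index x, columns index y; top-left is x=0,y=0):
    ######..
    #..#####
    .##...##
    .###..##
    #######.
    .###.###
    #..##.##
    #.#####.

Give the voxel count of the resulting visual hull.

before carving: 512 voxels (8×8×8)
[1] x-view keeps 41 columns → grid now 328
[2] y-view keeps 51 columns → grid now 262
[3] z-view keeps 45 columns → grid now 179

179 voxels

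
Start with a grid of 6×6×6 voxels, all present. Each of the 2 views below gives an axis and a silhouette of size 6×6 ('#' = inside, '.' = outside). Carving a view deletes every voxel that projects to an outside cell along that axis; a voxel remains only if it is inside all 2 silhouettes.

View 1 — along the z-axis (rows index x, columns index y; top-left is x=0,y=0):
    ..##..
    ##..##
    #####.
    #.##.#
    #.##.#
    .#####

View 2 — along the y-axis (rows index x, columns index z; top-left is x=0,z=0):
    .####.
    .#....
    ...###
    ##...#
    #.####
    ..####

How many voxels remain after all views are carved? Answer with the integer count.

voxel count = 79

initial block: 6^3 = 216
carve view 1 (along z, XY-mask fill 24/36): 144 voxels remain
carve view 2 (along y, XZ-mask fill 20/36): 79 voxels remain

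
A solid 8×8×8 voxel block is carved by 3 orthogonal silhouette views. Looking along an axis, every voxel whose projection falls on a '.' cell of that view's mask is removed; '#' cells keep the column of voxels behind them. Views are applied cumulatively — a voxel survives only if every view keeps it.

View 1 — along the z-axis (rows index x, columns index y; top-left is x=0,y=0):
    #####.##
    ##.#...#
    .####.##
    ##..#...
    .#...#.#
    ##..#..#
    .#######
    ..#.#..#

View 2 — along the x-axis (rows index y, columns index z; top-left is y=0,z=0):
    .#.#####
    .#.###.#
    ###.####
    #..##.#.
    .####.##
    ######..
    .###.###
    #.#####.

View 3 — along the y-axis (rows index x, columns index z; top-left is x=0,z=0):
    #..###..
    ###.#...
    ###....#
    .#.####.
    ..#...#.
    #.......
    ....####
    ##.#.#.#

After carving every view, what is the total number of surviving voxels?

voxel count = 91

initial block: 8^3 = 512
  1. axis=2 (XY plane), |mask|=37  ⇒  voxels=296
  2. axis=0 (YZ plane), |mask|=46  ⇒  voxels=211
  3. axis=1 (XZ plane), |mask|=29  ⇒  voxels=91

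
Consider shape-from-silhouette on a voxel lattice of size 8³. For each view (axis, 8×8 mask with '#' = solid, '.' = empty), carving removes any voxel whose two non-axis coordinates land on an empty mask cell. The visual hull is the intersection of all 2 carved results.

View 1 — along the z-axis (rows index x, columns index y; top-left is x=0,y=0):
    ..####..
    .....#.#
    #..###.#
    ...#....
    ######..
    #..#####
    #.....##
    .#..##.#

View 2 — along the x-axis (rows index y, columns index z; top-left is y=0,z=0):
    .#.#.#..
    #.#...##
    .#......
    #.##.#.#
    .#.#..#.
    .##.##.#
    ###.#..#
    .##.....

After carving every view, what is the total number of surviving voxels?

|visual hull| = 112

full grid |V| = 512
[1] z-view keeps 31 columns → grid now 248
[2] x-view keeps 28 columns → grid now 112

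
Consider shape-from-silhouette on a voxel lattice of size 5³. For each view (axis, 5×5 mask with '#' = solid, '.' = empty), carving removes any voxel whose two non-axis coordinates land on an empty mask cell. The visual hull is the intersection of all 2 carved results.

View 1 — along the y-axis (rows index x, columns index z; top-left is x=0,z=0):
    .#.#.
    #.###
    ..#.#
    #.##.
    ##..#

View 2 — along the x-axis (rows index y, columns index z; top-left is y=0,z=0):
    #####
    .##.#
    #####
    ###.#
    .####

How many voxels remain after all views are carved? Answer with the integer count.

voxel count = 58

start: 5×5×5 = 125 voxels
  1. axis=1 (XZ plane), |mask|=14  ⇒  voxels=70
  2. axis=0 (YZ plane), |mask|=21  ⇒  voxels=58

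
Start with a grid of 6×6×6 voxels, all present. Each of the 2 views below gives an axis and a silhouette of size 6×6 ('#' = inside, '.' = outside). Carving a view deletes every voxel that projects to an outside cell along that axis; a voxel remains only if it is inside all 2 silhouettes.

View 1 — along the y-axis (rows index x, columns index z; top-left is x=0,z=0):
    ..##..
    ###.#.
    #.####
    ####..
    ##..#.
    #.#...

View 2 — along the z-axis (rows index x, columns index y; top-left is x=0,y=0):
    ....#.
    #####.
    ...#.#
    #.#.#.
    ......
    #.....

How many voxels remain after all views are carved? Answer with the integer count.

voxel count = 46

initial block: 6^3 = 216
after view 1 [y-axis, 20 of 36 cells solid] → remaining = 120
after view 2 [z-axis, 12 of 36 cells solid] → remaining = 46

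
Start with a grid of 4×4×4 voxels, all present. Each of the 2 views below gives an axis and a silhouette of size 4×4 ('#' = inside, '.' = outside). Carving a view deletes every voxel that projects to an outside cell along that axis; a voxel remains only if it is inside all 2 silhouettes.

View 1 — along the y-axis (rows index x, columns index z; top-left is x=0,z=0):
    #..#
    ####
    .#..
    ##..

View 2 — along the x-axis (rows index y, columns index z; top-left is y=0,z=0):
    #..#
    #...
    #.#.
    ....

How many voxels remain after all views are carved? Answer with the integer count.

voxel count = 12

initial block: 4^3 = 64
  1. axis=1 (XZ plane), |mask|=9  ⇒  voxels=36
  2. axis=0 (YZ plane), |mask|=5  ⇒  voxels=12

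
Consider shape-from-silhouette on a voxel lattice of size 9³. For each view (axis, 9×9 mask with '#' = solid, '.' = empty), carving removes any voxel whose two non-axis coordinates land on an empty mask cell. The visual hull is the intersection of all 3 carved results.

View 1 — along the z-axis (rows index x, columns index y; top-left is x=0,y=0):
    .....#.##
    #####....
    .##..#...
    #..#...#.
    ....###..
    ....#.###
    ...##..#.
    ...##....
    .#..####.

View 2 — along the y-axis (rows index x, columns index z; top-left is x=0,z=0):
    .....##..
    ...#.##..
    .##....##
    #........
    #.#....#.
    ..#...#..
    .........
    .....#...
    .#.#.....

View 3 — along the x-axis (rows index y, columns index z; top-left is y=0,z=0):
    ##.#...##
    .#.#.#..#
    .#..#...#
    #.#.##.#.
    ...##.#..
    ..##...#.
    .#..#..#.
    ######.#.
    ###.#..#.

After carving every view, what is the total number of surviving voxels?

30 voxels

initial block: 9^3 = 729
[1] z-view keeps 31 columns → grid now 279
[2] y-view keeps 18 columns → grid now 65
[3] x-view keeps 38 columns → grid now 30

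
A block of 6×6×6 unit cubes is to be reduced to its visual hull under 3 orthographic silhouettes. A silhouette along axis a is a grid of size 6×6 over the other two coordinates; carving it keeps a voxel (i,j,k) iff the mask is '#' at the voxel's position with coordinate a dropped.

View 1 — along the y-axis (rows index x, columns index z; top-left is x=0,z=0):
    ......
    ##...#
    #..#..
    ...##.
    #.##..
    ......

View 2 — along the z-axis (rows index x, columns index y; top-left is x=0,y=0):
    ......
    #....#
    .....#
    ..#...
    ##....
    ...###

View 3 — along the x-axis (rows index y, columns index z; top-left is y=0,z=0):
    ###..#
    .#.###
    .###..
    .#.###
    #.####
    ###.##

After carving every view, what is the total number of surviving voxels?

full grid |V| = 216
step 1: project along y, AND mask (10/36) → |grid| = 60
step 2: project along z, AND mask (9/36) → |grid| = 16
step 3: project along x, AND mask (25/36) → |grid| = 11

voxel count = 11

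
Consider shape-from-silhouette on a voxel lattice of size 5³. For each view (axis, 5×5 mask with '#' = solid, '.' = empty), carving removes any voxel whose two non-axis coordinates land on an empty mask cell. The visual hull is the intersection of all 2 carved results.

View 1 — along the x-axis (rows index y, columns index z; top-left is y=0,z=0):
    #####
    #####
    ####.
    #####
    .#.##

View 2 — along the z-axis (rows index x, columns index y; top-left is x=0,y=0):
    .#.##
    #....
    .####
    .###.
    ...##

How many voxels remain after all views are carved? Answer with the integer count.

57 voxels

initial block: 5^3 = 125
step 1: project along x, AND mask (22/25) → |grid| = 110
step 2: project along z, AND mask (13/25) → |grid| = 57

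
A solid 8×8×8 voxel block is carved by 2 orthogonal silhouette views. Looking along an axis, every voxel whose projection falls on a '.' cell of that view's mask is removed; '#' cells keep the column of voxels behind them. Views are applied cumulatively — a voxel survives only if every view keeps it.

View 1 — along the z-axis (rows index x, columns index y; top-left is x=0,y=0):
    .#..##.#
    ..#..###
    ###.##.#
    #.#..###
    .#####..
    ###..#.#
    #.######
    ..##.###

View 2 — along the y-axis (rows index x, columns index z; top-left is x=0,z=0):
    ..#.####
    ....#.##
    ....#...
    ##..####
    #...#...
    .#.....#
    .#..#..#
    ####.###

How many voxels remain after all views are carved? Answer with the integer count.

144 voxels

before carving: 512 voxels (8×8×8)
[1] z-view keeps 41 columns → grid now 328
[2] y-view keeps 29 columns → grid now 144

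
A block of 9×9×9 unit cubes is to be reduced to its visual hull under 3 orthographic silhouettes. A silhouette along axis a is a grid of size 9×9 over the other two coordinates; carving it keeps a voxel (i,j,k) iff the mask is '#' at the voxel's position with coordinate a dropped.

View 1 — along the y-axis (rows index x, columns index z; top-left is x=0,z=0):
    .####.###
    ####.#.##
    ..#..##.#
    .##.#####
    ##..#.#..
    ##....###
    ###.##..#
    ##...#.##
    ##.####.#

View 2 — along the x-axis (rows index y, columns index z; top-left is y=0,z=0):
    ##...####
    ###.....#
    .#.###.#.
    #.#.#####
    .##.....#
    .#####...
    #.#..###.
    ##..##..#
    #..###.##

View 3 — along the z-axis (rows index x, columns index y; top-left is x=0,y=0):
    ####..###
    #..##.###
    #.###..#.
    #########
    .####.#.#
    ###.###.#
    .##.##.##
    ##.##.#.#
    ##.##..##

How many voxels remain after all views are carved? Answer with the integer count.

before carving: 729 voxels (9×9×9)
[1] y-view keeps 52 columns → grid now 468
[2] x-view keeps 46 columns → grid now 276
[3] z-view keeps 58 columns → grid now 201

remaining voxels: 201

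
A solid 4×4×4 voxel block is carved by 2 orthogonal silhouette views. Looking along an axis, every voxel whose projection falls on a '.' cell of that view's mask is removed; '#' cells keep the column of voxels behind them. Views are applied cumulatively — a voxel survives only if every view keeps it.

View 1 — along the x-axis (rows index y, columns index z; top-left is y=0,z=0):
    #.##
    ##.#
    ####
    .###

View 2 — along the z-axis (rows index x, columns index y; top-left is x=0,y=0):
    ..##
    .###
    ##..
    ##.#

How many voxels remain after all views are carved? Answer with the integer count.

initial block: 4^3 = 64
carve view 1 (along x, YZ-mask fill 13/16): 52 voxels remain
carve view 2 (along z, XY-mask fill 10/16): 32 voxels remain

voxel count = 32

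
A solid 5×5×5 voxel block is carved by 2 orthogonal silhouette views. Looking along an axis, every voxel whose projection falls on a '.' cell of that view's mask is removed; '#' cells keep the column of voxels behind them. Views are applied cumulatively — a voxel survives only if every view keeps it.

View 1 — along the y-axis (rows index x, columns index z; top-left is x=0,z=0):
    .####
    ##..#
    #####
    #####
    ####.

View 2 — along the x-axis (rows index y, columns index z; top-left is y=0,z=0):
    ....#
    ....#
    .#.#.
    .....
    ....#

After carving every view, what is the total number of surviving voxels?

full grid |V| = 125
step 1: project along y, AND mask (21/25) → |grid| = 105
step 2: project along x, AND mask (5/25) → |grid| = 21

voxel count = 21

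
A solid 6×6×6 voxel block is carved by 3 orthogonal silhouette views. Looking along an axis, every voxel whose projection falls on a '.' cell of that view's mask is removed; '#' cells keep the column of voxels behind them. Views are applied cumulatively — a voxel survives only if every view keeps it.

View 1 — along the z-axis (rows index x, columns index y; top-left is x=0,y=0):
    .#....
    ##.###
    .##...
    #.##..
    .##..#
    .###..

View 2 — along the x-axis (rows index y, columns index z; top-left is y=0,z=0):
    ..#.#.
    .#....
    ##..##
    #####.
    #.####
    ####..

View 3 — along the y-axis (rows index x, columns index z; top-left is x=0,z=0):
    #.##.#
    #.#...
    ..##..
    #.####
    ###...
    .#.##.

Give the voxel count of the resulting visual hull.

remaining voxels: 28

start: 6×6×6 = 216 voxels
after view 1 [z-axis, 17 of 36 cells solid] → remaining = 102
after view 2 [x-axis, 21 of 36 cells solid] → remaining = 53
after view 3 [y-axis, 19 of 36 cells solid] → remaining = 28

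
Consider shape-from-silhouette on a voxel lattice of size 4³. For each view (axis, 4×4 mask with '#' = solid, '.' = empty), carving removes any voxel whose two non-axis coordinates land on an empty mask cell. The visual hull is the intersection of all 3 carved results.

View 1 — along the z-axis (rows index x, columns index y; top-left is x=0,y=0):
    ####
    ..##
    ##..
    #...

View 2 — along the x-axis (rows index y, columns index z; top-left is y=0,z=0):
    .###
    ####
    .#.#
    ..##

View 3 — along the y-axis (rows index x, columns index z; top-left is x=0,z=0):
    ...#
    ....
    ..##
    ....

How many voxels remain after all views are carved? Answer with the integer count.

8 voxels

full grid |V| = 64
step 1: project along z, AND mask (9/16) → |grid| = 36
step 2: project along x, AND mask (11/16) → |grid| = 25
step 3: project along y, AND mask (3/16) → |grid| = 8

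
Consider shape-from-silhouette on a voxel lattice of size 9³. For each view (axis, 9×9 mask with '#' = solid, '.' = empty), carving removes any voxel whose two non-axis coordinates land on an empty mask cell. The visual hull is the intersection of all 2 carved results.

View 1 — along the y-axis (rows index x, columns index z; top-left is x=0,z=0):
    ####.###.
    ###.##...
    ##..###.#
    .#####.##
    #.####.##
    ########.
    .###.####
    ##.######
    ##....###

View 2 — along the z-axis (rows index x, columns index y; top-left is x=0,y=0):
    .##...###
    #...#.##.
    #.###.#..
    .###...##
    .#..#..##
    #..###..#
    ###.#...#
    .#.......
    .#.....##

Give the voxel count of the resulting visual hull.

|visual hull| = 246

before carving: 729 voxels (9×9×9)
[1] y-view keeps 60 columns → grid now 540
[2] z-view keeps 37 columns → grid now 246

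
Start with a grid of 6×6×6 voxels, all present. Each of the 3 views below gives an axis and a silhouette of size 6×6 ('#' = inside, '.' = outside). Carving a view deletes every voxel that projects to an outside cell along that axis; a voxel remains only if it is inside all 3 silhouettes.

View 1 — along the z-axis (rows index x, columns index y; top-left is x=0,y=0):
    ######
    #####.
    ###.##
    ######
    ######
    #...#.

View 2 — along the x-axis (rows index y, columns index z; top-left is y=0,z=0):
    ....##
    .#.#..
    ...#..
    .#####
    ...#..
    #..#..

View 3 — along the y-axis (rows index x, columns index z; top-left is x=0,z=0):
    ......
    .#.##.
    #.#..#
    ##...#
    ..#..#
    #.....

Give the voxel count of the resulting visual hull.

full grid |V| = 216
[1] z-view keeps 30 columns → grid now 180
[2] x-view keeps 13 columns → grid now 61
[3] y-view keeps 12 columns → grid now 18

|visual hull| = 18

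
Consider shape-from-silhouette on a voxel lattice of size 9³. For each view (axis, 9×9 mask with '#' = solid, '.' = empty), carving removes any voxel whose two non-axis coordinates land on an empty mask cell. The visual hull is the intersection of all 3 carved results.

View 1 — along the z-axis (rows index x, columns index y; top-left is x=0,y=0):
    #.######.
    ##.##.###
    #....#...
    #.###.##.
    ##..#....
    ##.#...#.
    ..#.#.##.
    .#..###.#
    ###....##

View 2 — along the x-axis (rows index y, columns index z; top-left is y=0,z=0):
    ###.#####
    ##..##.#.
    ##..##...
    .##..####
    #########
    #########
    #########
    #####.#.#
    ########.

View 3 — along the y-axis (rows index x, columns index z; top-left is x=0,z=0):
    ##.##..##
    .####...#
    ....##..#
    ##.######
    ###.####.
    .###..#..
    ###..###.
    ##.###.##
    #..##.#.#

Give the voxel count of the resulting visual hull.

204 voxels

initial block: 9^3 = 729
after view 1 [z-axis, 43 of 81 cells solid] → remaining = 387
after view 2 [x-axis, 65 of 81 cells solid] → remaining = 313
after view 3 [y-axis, 51 of 81 cells solid] → remaining = 204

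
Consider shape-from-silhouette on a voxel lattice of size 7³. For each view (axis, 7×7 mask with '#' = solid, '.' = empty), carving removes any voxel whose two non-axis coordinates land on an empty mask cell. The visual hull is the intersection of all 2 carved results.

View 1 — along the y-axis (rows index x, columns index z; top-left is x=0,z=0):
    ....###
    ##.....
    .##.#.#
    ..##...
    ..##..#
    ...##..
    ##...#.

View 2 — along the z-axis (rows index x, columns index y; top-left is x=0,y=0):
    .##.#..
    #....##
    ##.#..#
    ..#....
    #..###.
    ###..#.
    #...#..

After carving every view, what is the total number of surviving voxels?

full grid |V| = 343
after view 1 [y-axis, 19 of 49 cells solid] → remaining = 133
after view 2 [z-axis, 21 of 49 cells solid] → remaining = 59

59 voxels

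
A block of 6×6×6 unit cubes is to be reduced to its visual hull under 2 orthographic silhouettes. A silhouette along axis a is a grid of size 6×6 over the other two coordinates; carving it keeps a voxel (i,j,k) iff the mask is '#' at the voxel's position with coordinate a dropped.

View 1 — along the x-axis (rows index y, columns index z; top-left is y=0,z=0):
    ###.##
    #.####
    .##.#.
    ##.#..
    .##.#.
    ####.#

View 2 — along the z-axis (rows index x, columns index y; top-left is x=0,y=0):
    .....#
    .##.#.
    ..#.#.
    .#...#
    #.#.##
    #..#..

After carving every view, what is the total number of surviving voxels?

remaining voxels: 56

initial block: 6^3 = 216
after view 1 [x-axis, 24 of 36 cells solid] → remaining = 144
after view 2 [z-axis, 14 of 36 cells solid] → remaining = 56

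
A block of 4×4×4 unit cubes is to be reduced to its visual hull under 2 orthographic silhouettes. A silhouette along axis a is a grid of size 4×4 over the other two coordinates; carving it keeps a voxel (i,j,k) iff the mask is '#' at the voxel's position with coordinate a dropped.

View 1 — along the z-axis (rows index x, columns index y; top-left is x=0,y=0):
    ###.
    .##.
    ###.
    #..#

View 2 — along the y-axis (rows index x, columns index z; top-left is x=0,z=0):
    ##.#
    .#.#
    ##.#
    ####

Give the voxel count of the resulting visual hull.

full grid |V| = 64
after view 1 [z-axis, 10 of 16 cells solid] → remaining = 40
after view 2 [y-axis, 12 of 16 cells solid] → remaining = 30

30 voxels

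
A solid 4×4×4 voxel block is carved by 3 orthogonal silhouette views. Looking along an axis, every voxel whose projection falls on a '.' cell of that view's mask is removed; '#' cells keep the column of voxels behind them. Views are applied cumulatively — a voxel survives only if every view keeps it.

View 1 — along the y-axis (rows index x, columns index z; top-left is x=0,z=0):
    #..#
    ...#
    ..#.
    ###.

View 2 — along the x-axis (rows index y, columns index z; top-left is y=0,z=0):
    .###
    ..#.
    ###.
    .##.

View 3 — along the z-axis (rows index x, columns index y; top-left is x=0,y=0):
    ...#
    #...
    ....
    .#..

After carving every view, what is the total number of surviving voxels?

initial block: 4^3 = 64
  1. axis=1 (XZ plane), |mask|=7  ⇒  voxels=28
  2. axis=0 (YZ plane), |mask|=9  ⇒  voxels=15
  3. axis=2 (XY plane), |mask|=3  ⇒  voxels=2

voxel count = 2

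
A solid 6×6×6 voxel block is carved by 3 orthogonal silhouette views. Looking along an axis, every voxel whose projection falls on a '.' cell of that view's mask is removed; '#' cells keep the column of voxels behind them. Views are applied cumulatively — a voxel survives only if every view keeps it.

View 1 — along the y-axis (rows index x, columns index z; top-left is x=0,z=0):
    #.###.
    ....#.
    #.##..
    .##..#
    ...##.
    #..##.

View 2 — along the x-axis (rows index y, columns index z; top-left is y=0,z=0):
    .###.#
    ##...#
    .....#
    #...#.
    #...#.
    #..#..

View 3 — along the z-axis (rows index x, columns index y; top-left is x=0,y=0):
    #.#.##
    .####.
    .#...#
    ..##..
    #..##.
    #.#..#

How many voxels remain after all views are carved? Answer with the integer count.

before carving: 216 voxels (6×6×6)
step 1: project along y, AND mask (16/36) → |grid| = 96
step 2: project along x, AND mask (14/36) → |grid| = 36
step 3: project along z, AND mask (18/36) → |grid| = 18

18 voxels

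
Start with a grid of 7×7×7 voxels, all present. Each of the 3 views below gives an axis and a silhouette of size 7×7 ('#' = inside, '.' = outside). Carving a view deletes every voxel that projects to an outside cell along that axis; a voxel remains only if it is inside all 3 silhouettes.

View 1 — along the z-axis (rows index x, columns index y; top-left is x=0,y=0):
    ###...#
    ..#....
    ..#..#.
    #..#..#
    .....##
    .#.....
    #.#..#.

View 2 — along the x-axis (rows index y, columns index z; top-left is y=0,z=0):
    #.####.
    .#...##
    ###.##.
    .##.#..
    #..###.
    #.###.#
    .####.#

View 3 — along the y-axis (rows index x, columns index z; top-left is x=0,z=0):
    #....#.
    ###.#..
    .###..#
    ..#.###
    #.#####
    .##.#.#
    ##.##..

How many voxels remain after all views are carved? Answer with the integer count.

remaining voxels: 42

initial block: 7^3 = 343
step 1: project along z, AND mask (16/49) → |grid| = 112
step 2: project along x, AND mask (30/49) → |grid| = 74
step 3: project along y, AND mask (28/49) → |grid| = 42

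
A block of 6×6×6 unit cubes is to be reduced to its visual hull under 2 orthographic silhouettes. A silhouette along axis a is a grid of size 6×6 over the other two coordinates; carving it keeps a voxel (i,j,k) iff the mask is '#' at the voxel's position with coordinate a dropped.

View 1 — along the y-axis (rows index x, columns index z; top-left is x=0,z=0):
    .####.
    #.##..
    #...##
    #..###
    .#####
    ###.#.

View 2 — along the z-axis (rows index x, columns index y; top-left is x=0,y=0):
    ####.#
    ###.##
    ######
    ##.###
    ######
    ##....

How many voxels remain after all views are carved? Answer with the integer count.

|visual hull| = 111

start: 6×6×6 = 216 voxels
[1] y-view keeps 23 columns → grid now 138
[2] z-view keeps 29 columns → grid now 111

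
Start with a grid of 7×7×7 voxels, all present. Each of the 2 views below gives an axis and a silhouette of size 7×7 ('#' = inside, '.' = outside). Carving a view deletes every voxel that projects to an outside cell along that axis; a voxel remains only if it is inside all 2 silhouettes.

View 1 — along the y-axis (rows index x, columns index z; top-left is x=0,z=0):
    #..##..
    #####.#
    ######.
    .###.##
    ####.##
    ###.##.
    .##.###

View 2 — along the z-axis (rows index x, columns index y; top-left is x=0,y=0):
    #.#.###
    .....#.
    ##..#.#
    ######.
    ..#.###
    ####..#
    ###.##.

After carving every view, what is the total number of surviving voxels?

149 voxels

start: 7×7×7 = 343 voxels
carve view 1 (along y, XZ-mask fill 36/49): 252 voxels remain
carve view 2 (along z, XY-mask fill 30/49): 149 voxels remain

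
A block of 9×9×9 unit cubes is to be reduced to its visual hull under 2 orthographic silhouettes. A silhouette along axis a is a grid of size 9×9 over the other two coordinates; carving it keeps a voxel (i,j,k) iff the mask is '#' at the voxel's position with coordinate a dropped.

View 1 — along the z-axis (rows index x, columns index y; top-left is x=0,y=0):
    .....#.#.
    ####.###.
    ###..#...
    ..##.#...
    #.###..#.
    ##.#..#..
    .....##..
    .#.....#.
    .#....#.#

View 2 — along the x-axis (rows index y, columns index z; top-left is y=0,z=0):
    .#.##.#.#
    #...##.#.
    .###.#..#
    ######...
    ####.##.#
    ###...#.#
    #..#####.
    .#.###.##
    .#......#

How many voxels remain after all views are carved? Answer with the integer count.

voxel count = 166

initial block: 9^3 = 729
  1. axis=2 (XY plane), |mask|=32  ⇒  voxels=288
  2. axis=0 (YZ plane), |mask|=46  ⇒  voxels=166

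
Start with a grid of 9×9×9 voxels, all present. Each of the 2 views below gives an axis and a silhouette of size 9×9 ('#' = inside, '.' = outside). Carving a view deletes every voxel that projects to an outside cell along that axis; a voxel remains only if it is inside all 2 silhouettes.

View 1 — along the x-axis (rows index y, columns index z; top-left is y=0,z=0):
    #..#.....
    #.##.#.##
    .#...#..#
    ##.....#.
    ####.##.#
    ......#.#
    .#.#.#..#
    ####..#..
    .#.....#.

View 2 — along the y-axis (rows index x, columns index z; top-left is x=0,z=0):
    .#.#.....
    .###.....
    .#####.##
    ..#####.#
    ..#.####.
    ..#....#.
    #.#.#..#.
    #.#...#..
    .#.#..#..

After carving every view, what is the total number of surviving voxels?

start: 9×9×9 = 729 voxels
[1] x-view keeps 34 columns → grid now 306
[2] y-view keeps 35 columns → grid now 126

|visual hull| = 126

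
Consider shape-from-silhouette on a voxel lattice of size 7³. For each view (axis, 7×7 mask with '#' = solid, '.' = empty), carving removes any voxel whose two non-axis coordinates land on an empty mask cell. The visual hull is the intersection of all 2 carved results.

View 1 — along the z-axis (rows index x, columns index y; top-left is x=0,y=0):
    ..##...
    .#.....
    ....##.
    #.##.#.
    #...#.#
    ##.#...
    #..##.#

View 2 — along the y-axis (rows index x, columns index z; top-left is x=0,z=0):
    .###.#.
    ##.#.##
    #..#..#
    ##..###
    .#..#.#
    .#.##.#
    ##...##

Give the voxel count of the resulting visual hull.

start: 7×7×7 = 343 voxels
  1. axis=2 (XY plane), |mask|=19  ⇒  voxels=133
  2. axis=1 (XZ plane), |mask|=28  ⇒  voxels=76

76 voxels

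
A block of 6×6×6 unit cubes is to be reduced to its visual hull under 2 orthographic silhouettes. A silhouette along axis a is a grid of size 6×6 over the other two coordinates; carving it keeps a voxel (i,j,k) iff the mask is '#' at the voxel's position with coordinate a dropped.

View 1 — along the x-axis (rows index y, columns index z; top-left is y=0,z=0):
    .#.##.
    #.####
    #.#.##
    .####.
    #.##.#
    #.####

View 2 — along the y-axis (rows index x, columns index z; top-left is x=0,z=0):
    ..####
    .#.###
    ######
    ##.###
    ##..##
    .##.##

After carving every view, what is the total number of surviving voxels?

111 voxels

initial block: 6^3 = 216
after view 1 [x-axis, 25 of 36 cells solid] → remaining = 150
after view 2 [y-axis, 27 of 36 cells solid] → remaining = 111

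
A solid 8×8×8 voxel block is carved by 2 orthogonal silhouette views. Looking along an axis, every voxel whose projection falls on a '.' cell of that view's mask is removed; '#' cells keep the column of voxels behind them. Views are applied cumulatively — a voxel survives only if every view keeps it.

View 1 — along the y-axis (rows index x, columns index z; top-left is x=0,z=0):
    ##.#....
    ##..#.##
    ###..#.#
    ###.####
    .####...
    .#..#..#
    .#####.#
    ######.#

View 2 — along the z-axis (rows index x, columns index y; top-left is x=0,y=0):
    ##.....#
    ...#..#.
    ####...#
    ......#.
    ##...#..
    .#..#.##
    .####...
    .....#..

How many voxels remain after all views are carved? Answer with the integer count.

voxel count = 106

initial block: 8^3 = 512
after view 1 [y-axis, 40 of 64 cells solid] → remaining = 320
after view 2 [z-axis, 23 of 64 cells solid] → remaining = 106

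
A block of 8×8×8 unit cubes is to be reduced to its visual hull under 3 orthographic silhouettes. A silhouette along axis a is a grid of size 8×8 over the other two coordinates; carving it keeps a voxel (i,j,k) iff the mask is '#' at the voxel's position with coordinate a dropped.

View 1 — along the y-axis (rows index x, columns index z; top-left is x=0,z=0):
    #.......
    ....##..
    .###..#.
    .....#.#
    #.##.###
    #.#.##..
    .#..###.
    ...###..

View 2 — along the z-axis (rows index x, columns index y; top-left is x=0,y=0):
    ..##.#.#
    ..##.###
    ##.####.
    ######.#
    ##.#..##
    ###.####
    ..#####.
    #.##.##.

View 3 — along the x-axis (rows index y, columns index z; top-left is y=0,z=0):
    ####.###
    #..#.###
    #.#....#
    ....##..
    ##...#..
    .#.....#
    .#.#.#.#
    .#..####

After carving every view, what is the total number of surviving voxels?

full grid |V| = 512
step 1: project along y, AND mask (26/64) → |grid| = 208
step 2: project along z, AND mask (44/64) → |grid| = 145
step 3: project along x, AND mask (31/64) → |grid| = 69

69 voxels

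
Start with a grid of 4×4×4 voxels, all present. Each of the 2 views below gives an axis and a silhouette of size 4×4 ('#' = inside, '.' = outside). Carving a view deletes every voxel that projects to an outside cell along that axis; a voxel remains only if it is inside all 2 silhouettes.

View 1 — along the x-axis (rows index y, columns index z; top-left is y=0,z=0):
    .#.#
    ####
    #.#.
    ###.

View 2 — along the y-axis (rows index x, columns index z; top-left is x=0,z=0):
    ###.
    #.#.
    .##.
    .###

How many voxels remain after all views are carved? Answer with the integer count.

initial block: 4^3 = 64
[1] x-view keeps 11 columns → grid now 44
[2] y-view keeps 10 columns → grid now 29

remaining voxels: 29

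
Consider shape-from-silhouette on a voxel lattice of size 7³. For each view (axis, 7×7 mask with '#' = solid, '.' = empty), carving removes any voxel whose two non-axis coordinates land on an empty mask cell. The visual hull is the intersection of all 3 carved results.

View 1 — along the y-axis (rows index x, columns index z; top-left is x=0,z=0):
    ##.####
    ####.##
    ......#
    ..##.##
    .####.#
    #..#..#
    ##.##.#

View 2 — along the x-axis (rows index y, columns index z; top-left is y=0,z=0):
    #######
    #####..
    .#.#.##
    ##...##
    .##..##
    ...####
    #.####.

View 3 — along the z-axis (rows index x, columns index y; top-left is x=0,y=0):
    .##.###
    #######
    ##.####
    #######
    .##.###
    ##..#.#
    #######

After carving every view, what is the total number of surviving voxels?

voxel count = 119

before carving: 343 voxels (7×7×7)
after view 1 [y-axis, 30 of 49 cells solid] → remaining = 210
after view 2 [x-axis, 33 of 49 cells solid] → remaining = 143
after view 3 [z-axis, 41 of 49 cells solid] → remaining = 119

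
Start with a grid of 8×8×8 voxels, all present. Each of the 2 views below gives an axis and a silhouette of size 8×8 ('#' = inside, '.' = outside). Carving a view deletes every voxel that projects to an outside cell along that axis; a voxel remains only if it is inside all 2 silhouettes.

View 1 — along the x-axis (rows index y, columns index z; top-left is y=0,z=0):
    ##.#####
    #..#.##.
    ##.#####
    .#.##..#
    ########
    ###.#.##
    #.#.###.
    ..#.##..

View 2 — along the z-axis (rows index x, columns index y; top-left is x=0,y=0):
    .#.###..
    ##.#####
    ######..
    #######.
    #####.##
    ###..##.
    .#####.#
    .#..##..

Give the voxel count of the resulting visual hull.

253 voxels

start: 8×8×8 = 512 voxels
[1] x-view keeps 44 columns → grid now 352
[2] z-view keeps 45 columns → grid now 253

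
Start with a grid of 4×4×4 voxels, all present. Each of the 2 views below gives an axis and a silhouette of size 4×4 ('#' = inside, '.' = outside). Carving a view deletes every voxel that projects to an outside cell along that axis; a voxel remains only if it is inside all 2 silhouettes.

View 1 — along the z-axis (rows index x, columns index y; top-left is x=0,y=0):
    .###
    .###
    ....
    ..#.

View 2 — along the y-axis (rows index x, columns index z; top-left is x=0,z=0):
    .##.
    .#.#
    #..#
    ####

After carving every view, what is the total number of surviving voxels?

full grid |V| = 64
[1] z-view keeps 7 columns → grid now 28
[2] y-view keeps 10 columns → grid now 16

remaining voxels: 16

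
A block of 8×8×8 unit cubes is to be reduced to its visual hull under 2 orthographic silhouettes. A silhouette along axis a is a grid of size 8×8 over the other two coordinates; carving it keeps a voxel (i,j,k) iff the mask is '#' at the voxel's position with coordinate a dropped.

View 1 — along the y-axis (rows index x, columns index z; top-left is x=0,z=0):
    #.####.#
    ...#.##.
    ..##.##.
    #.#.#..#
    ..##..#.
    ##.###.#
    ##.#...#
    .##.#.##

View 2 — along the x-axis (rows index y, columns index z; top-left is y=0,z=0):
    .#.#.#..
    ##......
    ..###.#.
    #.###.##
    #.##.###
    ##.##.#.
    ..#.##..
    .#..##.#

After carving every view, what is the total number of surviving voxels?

|visual hull| = 145

start: 8×8×8 = 512 voxels
[1] y-view keeps 35 columns → grid now 280
[2] x-view keeps 33 columns → grid now 145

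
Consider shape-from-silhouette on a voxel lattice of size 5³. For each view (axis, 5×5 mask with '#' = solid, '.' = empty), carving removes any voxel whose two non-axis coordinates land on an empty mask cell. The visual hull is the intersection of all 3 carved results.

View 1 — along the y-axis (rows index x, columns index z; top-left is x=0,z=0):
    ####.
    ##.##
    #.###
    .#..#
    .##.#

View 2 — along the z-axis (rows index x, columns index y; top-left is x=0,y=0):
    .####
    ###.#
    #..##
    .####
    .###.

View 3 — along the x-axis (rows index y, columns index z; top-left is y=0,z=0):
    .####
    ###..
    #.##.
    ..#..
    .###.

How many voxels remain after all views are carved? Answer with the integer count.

full grid |V| = 125
  1. axis=1 (XZ plane), |mask|=17  ⇒  voxels=85
  2. axis=2 (XY plane), |mask|=18  ⇒  voxels=61
  3. axis=0 (YZ plane), |mask|=14  ⇒  voxels=31

|visual hull| = 31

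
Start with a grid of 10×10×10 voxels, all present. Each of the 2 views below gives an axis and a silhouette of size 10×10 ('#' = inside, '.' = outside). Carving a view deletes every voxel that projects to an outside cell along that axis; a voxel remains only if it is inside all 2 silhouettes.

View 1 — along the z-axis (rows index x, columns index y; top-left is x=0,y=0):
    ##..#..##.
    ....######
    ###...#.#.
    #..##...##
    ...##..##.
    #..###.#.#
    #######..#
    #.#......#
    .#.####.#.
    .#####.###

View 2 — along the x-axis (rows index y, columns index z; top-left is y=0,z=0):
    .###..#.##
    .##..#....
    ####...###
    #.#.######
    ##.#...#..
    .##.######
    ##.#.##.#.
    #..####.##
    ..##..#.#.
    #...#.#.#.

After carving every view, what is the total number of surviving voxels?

initial block: 10^3 = 1000
[1] z-view keeps 56 columns → grid now 560
[2] x-view keeps 57 columns → grid now 310

|visual hull| = 310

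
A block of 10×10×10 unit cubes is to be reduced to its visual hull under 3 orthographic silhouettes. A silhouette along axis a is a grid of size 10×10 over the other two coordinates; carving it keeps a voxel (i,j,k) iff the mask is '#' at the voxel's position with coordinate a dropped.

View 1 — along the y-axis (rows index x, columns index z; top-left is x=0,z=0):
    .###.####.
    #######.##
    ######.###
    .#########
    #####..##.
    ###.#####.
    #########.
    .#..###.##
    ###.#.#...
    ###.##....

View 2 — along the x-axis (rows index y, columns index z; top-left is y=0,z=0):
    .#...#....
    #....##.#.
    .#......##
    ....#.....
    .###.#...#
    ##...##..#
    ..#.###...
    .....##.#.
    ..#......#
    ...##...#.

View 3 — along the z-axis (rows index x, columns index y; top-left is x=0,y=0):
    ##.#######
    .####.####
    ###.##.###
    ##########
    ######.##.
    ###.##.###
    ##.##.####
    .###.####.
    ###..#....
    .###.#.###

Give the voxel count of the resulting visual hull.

initial block: 10^3 = 1000
  1. axis=1 (XZ plane), |mask|=74  ⇒  voxels=740
  2. axis=0 (YZ plane), |mask|=32  ⇒  voxels=244
  3. axis=2 (XY plane), |mask|=77  ⇒  voxels=191

|visual hull| = 191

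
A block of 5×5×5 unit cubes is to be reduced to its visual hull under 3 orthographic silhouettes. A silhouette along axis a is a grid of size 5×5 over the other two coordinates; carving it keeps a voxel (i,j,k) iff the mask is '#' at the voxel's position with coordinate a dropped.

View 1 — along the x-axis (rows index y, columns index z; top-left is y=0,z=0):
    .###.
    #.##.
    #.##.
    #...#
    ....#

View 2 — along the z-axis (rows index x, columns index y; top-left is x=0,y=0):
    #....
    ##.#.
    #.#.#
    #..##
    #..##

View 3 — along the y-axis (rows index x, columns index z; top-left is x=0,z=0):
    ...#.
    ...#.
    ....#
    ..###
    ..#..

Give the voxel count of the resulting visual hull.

start: 5×5×5 = 125 voxels
carve view 1 (along x, YZ-mask fill 12/25): 60 voxels remain
carve view 2 (along z, XY-mask fill 13/25): 30 voxels remain
carve view 3 (along y, XZ-mask fill 7/25): 9 voxels remain

|visual hull| = 9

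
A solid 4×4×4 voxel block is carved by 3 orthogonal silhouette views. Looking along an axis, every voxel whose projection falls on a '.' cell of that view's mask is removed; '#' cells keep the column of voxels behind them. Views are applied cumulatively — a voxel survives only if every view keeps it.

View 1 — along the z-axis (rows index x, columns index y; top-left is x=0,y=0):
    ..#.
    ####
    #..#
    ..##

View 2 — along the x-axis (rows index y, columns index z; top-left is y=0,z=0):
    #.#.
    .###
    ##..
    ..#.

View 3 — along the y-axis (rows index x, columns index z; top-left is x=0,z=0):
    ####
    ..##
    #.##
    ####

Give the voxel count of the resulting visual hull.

full grid |V| = 64
V1 z: intersect with XY mask (9 set) -- 36 left
V2 x: intersect with YZ mask (8 set) -- 16 left
V3 y: intersect with XZ mask (13 set) -- 12 left

remaining voxels: 12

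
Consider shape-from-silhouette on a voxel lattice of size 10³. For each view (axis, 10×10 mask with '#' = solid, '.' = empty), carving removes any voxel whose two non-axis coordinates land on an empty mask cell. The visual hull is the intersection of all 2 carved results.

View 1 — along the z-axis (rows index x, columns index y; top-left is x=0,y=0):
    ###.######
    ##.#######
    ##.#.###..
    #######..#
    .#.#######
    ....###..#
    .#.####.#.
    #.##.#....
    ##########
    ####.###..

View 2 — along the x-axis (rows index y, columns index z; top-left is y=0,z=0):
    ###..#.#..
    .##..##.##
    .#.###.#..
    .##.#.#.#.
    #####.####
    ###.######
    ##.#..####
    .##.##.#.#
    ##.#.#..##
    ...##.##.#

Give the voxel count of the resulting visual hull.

voxel count = 460

before carving: 1000 voxels (10×10×10)
after view 1 [z-axis, 71 of 100 cells solid] → remaining = 710
after view 2 [x-axis, 63 of 100 cells solid] → remaining = 460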